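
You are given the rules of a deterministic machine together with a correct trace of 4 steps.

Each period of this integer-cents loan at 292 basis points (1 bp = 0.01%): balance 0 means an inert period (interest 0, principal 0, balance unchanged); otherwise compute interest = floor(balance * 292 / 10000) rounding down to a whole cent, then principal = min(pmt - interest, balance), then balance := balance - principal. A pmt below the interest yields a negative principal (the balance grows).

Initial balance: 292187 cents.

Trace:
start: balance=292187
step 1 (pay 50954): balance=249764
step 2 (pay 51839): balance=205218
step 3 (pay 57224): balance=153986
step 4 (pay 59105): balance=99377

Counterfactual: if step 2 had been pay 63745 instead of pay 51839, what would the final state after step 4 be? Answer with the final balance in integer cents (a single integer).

86765

(re-executing from step 2 with the substitution; state before step 2: balance=249764)
step 2 (pay 63745): balance=193312
step 3 (pay 57224): balance=141732
step 4 (pay 59105): balance=86765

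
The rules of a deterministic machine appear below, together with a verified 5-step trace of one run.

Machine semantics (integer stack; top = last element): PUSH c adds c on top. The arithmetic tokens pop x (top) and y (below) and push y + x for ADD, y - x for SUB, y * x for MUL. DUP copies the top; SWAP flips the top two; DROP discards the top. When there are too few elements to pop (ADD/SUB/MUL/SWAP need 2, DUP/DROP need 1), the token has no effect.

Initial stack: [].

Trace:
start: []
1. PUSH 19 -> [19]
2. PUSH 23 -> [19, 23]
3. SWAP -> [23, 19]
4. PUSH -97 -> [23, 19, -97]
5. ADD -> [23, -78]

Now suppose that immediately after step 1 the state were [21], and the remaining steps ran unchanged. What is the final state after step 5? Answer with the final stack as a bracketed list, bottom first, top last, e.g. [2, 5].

[23, -76]

state after step 1 := [21]
2. PUSH 23 -> [21, 23]
3. SWAP -> [23, 21]
4. PUSH -97 -> [23, 21, -97]
5. ADD -> [23, -76]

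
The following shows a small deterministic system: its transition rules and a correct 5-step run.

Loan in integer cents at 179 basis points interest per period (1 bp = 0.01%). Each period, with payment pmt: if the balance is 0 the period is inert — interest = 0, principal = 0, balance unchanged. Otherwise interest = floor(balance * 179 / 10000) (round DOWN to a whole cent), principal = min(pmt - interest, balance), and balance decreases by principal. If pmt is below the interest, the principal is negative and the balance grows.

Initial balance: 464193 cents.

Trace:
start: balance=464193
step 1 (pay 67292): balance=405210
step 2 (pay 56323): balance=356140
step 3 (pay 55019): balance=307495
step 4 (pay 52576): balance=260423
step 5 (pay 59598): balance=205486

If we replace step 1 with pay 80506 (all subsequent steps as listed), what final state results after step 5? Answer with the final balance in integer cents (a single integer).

191301

(re-executing from step 1 with the substitution; state before step 1: balance=464193)
step 1 (pay 80506): balance=391996
step 2 (pay 56323): balance=342689
step 3 (pay 55019): balance=293804
step 4 (pay 52576): balance=246487
step 5 (pay 59598): balance=191301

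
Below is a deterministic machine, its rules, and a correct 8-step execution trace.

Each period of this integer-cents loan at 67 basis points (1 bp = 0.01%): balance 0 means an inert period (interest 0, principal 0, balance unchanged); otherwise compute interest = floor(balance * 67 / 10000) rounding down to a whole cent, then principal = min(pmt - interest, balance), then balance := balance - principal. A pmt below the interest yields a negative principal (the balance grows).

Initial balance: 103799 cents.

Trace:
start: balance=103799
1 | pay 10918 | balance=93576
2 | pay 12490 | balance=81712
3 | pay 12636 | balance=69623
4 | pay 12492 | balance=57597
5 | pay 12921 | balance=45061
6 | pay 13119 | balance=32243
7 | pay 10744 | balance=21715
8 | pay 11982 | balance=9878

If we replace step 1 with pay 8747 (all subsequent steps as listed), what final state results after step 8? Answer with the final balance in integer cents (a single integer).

(re-executing from step 1 with the substitution; state before step 1: balance=103799)
1 | pay 8747 | balance=95747
2 | pay 12490 | balance=83898
3 | pay 12636 | balance=71824
4 | pay 12492 | balance=59813
5 | pay 12921 | balance=47292
6 | pay 13119 | balance=34489
7 | pay 10744 | balance=23976
8 | pay 11982 | balance=12154

12154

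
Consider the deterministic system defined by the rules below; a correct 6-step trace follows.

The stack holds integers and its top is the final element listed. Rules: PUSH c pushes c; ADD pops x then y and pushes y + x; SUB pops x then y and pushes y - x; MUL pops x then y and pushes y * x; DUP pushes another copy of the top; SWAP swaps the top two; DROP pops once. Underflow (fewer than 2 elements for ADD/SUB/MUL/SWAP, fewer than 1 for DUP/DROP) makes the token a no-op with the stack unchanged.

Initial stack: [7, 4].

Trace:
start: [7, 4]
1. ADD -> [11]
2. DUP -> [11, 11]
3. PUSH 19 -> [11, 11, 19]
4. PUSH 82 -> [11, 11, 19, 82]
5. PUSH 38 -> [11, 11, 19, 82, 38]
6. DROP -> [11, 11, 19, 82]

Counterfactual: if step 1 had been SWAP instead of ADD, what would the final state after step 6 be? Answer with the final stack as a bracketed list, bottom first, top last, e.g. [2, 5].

[4, 7, 7, 19, 82]

(re-executing from step 1 with the substitution; state before step 1: [7, 4])
1. SWAP -> [4, 7]
2. DUP -> [4, 7, 7]
3. PUSH 19 -> [4, 7, 7, 19]
4. PUSH 82 -> [4, 7, 7, 19, 82]
5. PUSH 38 -> [4, 7, 7, 19, 82, 38]
6. DROP -> [4, 7, 7, 19, 82]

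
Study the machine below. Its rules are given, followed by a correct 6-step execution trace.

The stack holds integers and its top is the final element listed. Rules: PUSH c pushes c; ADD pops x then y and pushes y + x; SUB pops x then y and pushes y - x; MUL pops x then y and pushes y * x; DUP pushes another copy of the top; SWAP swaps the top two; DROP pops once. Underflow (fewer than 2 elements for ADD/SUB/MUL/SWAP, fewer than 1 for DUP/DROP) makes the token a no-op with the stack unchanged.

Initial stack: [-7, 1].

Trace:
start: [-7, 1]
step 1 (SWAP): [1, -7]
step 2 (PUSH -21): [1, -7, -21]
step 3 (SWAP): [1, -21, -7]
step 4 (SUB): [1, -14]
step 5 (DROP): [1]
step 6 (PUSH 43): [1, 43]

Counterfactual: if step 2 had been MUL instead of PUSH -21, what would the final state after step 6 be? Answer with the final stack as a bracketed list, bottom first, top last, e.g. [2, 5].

[43]

(re-executing from step 2 with the substitution; state before step 2: [1, -7])
step 2 (MUL): [-7]
step 3 (SWAP): [-7]
step 4 (SUB): [-7]
step 5 (DROP): []
step 6 (PUSH 43): [43]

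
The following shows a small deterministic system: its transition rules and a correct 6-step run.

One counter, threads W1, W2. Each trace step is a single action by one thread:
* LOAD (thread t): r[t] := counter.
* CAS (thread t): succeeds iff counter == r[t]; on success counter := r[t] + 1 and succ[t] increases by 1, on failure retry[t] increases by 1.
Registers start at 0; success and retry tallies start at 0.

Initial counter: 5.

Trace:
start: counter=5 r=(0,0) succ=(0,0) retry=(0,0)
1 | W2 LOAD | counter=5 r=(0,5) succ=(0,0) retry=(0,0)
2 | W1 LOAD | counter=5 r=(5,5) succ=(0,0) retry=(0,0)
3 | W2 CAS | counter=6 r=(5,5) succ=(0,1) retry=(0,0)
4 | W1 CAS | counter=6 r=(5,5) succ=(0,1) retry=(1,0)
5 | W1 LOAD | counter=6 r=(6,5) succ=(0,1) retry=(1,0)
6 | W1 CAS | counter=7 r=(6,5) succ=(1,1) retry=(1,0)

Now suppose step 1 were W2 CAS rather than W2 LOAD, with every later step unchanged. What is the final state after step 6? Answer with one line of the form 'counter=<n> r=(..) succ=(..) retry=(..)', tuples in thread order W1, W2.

(re-executing from step 1 with the substitution; state before step 1: counter=5 r=(0,0) succ=(0,0) retry=(0,0))
1 | W2 CAS | counter=5 r=(0,0) succ=(0,0) retry=(0,1)
2 | W1 LOAD | counter=5 r=(5,0) succ=(0,0) retry=(0,1)
3 | W2 CAS | counter=5 r=(5,0) succ=(0,0) retry=(0,2)
4 | W1 CAS | counter=6 r=(5,0) succ=(1,0) retry=(0,2)
5 | W1 LOAD | counter=6 r=(6,0) succ=(1,0) retry=(0,2)
6 | W1 CAS | counter=7 r=(6,0) succ=(2,0) retry=(0,2)

counter=7 r=(6,0) succ=(2,0) retry=(0,2)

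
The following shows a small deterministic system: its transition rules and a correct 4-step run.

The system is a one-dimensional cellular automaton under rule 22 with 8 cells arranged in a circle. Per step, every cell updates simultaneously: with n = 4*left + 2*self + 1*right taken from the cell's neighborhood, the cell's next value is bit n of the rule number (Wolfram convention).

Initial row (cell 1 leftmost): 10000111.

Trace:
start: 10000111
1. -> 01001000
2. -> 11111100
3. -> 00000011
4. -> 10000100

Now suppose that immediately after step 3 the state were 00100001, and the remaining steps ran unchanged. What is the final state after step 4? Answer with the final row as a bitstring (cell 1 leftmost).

state after step 3 := 00100001
4. -> 11110011

11110011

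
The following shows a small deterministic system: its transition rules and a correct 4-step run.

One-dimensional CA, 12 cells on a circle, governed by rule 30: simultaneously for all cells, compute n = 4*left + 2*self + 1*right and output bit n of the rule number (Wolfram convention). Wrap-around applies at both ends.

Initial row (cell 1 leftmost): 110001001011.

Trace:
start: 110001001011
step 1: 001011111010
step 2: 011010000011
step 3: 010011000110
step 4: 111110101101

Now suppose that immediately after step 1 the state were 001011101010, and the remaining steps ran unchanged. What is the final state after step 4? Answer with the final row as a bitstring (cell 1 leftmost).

state after step 1 := 001011101010
step 2: 011010001011
step 3: 010011011010
step 4: 111110010011

111110010011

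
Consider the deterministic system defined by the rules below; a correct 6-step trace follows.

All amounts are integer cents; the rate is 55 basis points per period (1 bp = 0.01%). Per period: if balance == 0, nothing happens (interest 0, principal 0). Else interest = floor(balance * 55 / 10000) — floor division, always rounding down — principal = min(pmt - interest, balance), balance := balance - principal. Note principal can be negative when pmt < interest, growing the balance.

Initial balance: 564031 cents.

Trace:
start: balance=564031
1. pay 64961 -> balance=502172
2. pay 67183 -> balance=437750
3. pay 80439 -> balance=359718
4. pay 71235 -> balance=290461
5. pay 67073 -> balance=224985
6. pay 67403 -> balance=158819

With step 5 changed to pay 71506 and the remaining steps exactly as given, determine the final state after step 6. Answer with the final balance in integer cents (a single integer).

154362

(re-executing from step 5 with the substitution; state before step 5: balance=290461)
5. pay 71506 -> balance=220552
6. pay 67403 -> balance=154362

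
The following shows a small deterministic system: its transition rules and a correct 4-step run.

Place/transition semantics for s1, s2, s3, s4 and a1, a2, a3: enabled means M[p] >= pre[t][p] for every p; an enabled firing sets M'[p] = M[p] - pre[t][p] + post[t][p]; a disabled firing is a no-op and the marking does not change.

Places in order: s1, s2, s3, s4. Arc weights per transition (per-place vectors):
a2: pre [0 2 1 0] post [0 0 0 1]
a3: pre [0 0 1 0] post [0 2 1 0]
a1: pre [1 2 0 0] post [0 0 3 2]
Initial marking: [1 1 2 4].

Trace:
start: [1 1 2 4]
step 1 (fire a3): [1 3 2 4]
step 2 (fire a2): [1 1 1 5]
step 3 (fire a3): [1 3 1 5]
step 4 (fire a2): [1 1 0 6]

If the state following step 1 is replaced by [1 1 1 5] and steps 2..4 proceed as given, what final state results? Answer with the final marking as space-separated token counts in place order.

state after step 1 := [1 1 1 5]
step 2 (fire a2): [1 1 1 5]
step 3 (fire a3): [1 3 1 5]
step 4 (fire a2): [1 1 0 6]

1 1 0 6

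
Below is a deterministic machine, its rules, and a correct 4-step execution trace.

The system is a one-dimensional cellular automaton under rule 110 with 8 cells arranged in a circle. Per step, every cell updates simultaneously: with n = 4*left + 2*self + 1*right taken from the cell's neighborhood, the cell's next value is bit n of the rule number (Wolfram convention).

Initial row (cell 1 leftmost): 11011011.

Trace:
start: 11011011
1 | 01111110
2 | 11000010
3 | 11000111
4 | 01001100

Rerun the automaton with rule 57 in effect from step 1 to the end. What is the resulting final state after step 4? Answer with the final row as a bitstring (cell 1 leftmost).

(re-executing steps 1..4 under rule 57; state before step 1: 11011011)
1 | 00110110
2 | 10101101
3 | 01011011
4 | 10110110

10110110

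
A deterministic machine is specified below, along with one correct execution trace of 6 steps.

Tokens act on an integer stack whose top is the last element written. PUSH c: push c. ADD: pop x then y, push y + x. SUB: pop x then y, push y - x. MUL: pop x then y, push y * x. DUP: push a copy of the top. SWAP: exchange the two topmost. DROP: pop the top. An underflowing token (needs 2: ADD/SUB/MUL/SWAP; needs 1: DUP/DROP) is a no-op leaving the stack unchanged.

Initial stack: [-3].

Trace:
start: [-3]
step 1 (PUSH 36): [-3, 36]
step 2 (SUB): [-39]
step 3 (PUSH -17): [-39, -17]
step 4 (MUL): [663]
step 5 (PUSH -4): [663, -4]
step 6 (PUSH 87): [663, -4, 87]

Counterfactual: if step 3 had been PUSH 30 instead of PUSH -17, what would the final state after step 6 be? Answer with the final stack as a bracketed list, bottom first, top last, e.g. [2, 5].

(re-executing from step 3 with the substitution; state before step 3: [-39])
step 3 (PUSH 30): [-39, 30]
step 4 (MUL): [-1170]
step 5 (PUSH -4): [-1170, -4]
step 6 (PUSH 87): [-1170, -4, 87]

[-1170, -4, 87]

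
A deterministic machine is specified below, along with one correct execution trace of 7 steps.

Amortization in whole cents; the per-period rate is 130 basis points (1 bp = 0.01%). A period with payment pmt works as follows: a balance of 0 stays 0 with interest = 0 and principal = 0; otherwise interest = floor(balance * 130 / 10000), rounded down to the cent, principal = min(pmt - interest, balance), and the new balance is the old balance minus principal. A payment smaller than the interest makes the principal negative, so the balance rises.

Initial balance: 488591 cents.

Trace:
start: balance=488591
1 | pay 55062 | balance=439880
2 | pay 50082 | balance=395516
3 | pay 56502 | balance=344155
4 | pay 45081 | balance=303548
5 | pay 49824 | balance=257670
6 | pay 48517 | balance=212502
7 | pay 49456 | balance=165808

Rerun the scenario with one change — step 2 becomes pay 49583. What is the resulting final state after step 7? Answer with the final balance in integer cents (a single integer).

166340

(re-executing from step 2 with the substitution; state before step 2: balance=439880)
2 | pay 49583 | balance=396015
3 | pay 56502 | balance=344661
4 | pay 45081 | balance=304060
5 | pay 49824 | balance=258188
6 | pay 48517 | balance=213027
7 | pay 49456 | balance=166340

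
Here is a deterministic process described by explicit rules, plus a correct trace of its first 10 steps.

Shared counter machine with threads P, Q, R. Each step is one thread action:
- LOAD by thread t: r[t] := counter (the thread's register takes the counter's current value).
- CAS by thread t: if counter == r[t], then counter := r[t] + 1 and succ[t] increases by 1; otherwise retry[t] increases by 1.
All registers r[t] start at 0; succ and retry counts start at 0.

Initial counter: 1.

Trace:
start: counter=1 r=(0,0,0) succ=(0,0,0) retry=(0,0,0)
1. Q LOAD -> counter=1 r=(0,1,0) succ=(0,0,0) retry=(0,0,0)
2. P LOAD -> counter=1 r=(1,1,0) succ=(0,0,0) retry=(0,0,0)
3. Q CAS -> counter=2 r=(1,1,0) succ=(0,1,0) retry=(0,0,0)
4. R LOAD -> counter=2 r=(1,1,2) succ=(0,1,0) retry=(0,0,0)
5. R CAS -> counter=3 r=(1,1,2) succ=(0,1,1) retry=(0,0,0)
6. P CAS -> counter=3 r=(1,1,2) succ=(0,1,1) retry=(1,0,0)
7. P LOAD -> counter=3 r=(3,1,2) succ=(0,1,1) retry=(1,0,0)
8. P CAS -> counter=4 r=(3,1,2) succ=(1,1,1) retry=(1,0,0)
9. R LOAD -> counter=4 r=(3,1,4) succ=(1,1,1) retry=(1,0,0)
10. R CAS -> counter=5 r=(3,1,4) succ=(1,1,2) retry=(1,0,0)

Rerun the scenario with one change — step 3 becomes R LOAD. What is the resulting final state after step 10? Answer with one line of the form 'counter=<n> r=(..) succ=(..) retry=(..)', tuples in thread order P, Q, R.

(re-executing from step 3 with the substitution; state before step 3: counter=1 r=(1,1,0) succ=(0,0,0) retry=(0,0,0))
3. R LOAD -> counter=1 r=(1,1,1) succ=(0,0,0) retry=(0,0,0)
4. R LOAD -> counter=1 r=(1,1,1) succ=(0,0,0) retry=(0,0,0)
5. R CAS -> counter=2 r=(1,1,1) succ=(0,0,1) retry=(0,0,0)
6. P CAS -> counter=2 r=(1,1,1) succ=(0,0,1) retry=(1,0,0)
7. P LOAD -> counter=2 r=(2,1,1) succ=(0,0,1) retry=(1,0,0)
8. P CAS -> counter=3 r=(2,1,1) succ=(1,0,1) retry=(1,0,0)
9. R LOAD -> counter=3 r=(2,1,3) succ=(1,0,1) retry=(1,0,0)
10. R CAS -> counter=4 r=(2,1,3) succ=(1,0,2) retry=(1,0,0)

counter=4 r=(2,1,3) succ=(1,0,2) retry=(1,0,0)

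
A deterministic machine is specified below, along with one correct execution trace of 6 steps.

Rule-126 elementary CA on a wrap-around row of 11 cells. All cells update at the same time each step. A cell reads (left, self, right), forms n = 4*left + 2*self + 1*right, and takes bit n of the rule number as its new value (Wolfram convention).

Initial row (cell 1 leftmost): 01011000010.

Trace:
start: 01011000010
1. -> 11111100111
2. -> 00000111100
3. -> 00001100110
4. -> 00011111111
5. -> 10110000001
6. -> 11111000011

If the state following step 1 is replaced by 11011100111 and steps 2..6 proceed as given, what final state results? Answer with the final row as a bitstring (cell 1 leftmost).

00110110000

state after step 1 := 11011100111
2. -> 01110111100
3. -> 11011100110
4. -> 11110111111
5. -> 00011100000
6. -> 00110110000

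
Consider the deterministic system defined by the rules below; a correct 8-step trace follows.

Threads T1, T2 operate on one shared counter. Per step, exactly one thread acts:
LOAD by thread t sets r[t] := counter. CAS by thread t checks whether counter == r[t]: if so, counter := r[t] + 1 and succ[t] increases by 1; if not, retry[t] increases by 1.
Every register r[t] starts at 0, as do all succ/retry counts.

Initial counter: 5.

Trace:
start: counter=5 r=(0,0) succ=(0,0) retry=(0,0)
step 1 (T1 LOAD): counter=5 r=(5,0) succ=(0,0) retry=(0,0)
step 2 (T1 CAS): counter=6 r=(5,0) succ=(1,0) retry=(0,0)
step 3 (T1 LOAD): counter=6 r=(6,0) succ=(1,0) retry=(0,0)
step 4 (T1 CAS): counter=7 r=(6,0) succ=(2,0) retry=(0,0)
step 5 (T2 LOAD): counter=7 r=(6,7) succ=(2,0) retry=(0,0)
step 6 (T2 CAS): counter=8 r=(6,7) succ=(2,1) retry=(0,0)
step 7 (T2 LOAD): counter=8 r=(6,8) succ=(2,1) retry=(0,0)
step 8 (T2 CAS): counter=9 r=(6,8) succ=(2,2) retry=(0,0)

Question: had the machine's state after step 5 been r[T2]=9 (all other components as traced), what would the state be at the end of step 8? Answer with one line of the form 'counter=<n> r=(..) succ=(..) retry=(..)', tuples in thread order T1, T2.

counter=8 r=(6,7) succ=(2,1) retry=(0,1)

state after step 5 := counter=7 r=(6,9) succ=(2,0) retry=(0,0)
step 6 (T2 CAS): counter=7 r=(6,9) succ=(2,0) retry=(0,1)
step 7 (T2 LOAD): counter=7 r=(6,7) succ=(2,0) retry=(0,1)
step 8 (T2 CAS): counter=8 r=(6,7) succ=(2,1) retry=(0,1)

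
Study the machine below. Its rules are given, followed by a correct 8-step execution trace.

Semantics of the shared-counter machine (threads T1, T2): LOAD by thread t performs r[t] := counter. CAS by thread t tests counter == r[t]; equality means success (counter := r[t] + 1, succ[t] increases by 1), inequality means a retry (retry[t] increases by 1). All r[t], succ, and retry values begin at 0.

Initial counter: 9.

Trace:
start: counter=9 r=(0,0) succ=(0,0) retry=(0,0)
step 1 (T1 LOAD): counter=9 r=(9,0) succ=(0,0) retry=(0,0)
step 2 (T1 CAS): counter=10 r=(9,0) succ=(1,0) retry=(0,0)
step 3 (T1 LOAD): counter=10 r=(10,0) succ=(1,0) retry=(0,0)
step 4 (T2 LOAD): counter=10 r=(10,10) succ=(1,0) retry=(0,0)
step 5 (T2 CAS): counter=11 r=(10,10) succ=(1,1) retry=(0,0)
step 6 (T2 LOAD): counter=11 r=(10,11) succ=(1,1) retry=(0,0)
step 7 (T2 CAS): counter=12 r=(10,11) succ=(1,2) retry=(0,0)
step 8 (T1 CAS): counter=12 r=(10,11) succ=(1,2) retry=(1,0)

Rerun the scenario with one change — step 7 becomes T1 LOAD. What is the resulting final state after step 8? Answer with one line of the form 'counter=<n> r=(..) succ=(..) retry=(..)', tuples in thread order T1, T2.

(re-executing from step 7 with the substitution; state before step 7: counter=11 r=(10,11) succ=(1,1) retry=(0,0))
step 7 (T1 LOAD): counter=11 r=(11,11) succ=(1,1) retry=(0,0)
step 8 (T1 CAS): counter=12 r=(11,11) succ=(2,1) retry=(0,0)

counter=12 r=(11,11) succ=(2,1) retry=(0,0)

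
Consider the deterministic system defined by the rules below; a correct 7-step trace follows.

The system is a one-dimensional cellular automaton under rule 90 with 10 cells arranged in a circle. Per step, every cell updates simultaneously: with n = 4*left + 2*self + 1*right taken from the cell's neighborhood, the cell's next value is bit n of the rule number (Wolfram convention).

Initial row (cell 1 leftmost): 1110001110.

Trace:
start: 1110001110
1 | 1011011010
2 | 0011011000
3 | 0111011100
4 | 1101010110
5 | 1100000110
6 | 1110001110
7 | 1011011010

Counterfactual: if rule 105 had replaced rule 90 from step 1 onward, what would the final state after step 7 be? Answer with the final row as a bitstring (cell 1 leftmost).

1010101011

(re-executing steps 1..7 under rule 105; state before step 1: 1110001110)
1 | 1010101011
2 | 1101010110
3 | 1110101111
4 | 0011011000
5 | 1011111011
6 | 1110001110
7 | 1010101011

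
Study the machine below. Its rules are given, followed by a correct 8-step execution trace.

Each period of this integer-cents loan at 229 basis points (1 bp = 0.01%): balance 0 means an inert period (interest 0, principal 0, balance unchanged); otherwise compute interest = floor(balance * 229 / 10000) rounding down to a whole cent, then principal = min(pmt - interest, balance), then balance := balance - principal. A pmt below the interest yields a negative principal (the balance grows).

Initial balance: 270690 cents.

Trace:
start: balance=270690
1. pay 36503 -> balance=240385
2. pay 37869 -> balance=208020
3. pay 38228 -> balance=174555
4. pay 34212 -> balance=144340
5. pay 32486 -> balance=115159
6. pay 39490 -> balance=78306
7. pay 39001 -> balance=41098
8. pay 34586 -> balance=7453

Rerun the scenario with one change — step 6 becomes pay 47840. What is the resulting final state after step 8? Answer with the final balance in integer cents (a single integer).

(re-executing from step 6 with the substitution; state before step 6: balance=115159)
6. pay 47840 -> balance=69956
7. pay 39001 -> balance=32556
8. pay 34586 -> balance=0

0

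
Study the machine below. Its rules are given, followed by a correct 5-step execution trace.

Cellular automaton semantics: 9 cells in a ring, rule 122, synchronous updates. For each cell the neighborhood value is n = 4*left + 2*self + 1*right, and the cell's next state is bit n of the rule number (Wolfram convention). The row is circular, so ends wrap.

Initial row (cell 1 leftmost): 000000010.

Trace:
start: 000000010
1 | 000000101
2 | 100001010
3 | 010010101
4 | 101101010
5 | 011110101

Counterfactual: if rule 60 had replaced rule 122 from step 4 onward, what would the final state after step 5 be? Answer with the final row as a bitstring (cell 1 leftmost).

(re-executing steps 4..5 under rule 60; state before step 4: 010010101)
4 | 111011111
5 | 000110000

000110000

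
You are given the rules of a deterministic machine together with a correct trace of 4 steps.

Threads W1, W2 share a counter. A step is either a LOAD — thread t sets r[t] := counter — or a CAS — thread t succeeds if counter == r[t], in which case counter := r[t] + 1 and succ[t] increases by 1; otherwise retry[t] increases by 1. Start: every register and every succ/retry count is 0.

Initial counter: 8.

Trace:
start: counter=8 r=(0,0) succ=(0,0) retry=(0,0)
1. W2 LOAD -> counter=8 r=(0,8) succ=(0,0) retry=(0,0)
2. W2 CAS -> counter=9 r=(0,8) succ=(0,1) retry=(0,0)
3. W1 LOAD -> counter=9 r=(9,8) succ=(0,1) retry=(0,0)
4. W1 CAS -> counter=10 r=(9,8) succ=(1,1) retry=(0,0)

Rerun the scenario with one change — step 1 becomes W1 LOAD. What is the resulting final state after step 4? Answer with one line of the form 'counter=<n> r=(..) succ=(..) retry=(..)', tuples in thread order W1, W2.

(re-executing from step 1 with the substitution; state before step 1: counter=8 r=(0,0) succ=(0,0) retry=(0,0))
1. W1 LOAD -> counter=8 r=(8,0) succ=(0,0) retry=(0,0)
2. W2 CAS -> counter=8 r=(8,0) succ=(0,0) retry=(0,1)
3. W1 LOAD -> counter=8 r=(8,0) succ=(0,0) retry=(0,1)
4. W1 CAS -> counter=9 r=(8,0) succ=(1,0) retry=(0,1)

counter=9 r=(8,0) succ=(1,0) retry=(0,1)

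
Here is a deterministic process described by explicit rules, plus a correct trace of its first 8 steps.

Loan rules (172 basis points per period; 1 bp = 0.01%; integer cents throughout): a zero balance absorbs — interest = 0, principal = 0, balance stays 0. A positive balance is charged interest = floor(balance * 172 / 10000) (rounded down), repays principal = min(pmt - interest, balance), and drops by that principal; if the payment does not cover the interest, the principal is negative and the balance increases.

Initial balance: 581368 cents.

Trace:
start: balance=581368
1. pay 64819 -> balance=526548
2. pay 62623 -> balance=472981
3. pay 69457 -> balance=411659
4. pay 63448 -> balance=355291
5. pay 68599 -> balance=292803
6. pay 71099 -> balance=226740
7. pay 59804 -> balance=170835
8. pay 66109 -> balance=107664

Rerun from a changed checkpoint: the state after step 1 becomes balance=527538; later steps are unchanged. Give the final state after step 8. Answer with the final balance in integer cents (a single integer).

108779

state after step 1 := balance=527538
2. pay 62623 -> balance=473988
3. pay 69457 -> balance=412683
4. pay 63448 -> balance=356333
5. pay 68599 -> balance=293862
6. pay 71099 -> balance=227817
7. pay 59804 -> balance=171931
8. pay 66109 -> balance=108779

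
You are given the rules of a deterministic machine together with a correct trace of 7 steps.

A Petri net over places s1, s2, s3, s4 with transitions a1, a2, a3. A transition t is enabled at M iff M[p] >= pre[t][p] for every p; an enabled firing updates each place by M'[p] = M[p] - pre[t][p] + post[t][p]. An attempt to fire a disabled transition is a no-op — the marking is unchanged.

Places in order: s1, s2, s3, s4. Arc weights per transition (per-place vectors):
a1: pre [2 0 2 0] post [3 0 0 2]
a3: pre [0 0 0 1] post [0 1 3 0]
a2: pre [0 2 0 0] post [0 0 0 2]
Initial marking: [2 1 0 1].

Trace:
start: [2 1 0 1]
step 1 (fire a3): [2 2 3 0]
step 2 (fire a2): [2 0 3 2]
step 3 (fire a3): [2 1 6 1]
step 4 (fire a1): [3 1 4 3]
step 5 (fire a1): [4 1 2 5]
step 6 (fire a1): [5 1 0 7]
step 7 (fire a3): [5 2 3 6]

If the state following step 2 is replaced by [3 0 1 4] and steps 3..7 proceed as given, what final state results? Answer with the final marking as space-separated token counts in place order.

5 2 3 6

state after step 2 := [3 0 1 4]
step 3 (fire a3): [3 1 4 3]
step 4 (fire a1): [4 1 2 5]
step 5 (fire a1): [5 1 0 7]
step 6 (fire a1): [5 1 0 7]
step 7 (fire a3): [5 2 3 6]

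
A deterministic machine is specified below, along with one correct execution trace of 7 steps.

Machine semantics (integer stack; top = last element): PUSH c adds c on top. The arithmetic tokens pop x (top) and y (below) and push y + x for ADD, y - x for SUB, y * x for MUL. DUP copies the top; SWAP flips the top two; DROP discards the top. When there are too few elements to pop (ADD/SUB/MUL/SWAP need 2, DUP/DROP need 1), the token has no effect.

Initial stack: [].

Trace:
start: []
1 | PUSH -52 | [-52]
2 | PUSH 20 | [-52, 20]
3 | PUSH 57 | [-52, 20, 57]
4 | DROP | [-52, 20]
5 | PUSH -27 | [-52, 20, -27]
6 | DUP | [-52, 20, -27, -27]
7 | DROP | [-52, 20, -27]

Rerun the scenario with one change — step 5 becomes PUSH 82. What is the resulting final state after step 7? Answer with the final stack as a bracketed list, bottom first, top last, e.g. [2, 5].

[-52, 20, 82]

(re-executing from step 5 with the substitution; state before step 5: [-52, 20])
5 | PUSH 82 | [-52, 20, 82]
6 | DUP | [-52, 20, 82, 82]
7 | DROP | [-52, 20, 82]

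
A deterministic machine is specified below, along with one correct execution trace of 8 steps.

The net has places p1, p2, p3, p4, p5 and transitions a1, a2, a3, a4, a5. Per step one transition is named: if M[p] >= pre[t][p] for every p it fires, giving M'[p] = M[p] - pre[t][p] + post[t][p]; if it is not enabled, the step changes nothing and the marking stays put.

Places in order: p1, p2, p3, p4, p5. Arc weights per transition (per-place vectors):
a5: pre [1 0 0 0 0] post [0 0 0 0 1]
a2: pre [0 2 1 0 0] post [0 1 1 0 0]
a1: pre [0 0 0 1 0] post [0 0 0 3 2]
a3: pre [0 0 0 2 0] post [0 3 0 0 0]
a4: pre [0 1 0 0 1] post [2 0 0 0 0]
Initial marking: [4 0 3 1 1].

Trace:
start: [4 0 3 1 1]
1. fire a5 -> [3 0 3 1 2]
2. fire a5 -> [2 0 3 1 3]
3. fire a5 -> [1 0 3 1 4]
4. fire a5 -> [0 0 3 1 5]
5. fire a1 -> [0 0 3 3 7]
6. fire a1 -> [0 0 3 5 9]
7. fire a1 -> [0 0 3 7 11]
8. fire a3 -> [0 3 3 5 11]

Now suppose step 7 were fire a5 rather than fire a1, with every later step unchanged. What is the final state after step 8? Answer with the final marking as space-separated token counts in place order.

0 3 3 3 9

(re-executing from step 7 with the substitution; state before step 7: [0 0 3 5 9])
7. fire a5 -> [0 0 3 5 9]
8. fire a3 -> [0 3 3 3 9]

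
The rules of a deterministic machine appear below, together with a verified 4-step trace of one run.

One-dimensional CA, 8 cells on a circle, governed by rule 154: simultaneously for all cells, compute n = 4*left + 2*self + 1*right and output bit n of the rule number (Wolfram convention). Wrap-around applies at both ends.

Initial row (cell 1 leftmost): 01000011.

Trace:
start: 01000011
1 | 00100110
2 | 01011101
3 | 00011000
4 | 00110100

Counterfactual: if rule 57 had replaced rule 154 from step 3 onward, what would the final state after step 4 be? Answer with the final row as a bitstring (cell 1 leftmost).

01101001

(re-executing steps 3..4 under rule 57; state before step 3: 01011101)
3 | 10110010
4 | 01101001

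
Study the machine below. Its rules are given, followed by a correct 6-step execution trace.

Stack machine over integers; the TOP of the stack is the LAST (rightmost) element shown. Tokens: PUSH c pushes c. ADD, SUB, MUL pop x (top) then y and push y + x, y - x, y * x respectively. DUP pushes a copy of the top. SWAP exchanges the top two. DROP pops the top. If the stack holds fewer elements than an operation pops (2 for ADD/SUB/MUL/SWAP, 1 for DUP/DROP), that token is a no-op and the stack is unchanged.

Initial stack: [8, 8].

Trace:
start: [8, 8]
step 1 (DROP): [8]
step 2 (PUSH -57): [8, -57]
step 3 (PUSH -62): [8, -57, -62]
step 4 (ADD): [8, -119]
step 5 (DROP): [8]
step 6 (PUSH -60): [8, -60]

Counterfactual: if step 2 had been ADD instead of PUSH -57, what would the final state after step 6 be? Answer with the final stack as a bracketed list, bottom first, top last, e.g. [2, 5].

(re-executing from step 2 with the substitution; state before step 2: [8])
step 2 (ADD): [8]
step 3 (PUSH -62): [8, -62]
step 4 (ADD): [-54]
step 5 (DROP): []
step 6 (PUSH -60): [-60]

[-60]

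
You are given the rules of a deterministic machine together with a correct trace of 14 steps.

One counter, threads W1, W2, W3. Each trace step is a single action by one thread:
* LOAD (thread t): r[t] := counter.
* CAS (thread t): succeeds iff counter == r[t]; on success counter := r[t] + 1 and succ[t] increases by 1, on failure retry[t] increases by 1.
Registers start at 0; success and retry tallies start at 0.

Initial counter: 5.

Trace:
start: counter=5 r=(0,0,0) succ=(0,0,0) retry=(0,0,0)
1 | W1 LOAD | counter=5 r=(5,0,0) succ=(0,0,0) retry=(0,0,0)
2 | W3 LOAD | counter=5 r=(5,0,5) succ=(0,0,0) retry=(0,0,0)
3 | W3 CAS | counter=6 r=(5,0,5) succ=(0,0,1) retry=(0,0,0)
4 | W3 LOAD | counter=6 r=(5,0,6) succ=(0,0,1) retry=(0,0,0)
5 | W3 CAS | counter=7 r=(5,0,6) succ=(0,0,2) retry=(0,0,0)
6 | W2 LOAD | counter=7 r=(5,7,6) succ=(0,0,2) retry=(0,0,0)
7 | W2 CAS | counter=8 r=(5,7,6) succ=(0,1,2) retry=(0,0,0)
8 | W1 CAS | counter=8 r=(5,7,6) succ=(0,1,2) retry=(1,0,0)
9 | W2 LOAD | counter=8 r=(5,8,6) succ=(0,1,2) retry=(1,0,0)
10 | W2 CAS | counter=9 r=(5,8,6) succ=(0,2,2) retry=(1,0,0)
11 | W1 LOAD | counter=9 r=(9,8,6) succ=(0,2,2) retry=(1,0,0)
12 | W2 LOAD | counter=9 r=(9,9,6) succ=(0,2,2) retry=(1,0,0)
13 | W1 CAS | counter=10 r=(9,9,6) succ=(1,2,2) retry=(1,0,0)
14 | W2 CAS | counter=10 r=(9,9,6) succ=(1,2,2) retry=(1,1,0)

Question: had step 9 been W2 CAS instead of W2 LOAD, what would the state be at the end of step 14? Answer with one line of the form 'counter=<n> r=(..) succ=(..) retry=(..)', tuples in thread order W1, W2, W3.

(re-executing from step 9 with the substitution; state before step 9: counter=8 r=(5,7,6) succ=(0,1,2) retry=(1,0,0))
9 | W2 CAS | counter=8 r=(5,7,6) succ=(0,1,2) retry=(1,1,0)
10 | W2 CAS | counter=8 r=(5,7,6) succ=(0,1,2) retry=(1,2,0)
11 | W1 LOAD | counter=8 r=(8,7,6) succ=(0,1,2) retry=(1,2,0)
12 | W2 LOAD | counter=8 r=(8,8,6) succ=(0,1,2) retry=(1,2,0)
13 | W1 CAS | counter=9 r=(8,8,6) succ=(1,1,2) retry=(1,2,0)
14 | W2 CAS | counter=9 r=(8,8,6) succ=(1,1,2) retry=(1,3,0)

counter=9 r=(8,8,6) succ=(1,1,2) retry=(1,3,0)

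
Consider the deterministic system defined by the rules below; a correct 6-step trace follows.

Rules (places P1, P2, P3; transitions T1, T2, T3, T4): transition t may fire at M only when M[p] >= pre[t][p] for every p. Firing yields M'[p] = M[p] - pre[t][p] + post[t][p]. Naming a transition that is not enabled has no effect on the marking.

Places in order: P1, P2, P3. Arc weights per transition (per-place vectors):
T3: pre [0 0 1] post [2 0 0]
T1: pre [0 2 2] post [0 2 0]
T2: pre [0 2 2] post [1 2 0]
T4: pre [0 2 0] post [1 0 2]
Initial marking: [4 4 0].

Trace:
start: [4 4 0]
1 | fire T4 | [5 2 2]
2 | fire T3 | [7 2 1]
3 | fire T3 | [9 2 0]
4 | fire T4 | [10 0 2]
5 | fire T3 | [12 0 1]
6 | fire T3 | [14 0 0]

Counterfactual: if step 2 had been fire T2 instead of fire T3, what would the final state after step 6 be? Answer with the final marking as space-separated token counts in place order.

(re-executing from step 2 with the substitution; state before step 2: [5 2 2])
2 | fire T2 | [6 2 0]
3 | fire T3 | [6 2 0]
4 | fire T4 | [7 0 2]
5 | fire T3 | [9 0 1]
6 | fire T3 | [11 0 0]

11 0 0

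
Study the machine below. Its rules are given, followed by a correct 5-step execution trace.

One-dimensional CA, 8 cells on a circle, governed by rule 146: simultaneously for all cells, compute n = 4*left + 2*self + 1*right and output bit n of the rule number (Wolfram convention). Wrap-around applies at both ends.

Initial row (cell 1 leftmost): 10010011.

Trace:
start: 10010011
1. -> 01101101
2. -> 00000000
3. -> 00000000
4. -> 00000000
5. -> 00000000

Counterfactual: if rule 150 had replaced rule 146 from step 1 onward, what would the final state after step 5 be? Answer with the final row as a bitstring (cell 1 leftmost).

01111101

(re-executing steps 1..5 under rule 150; state before step 1: 10010011)
1. -> 01111101
2. -> 00111001
3. -> 11010111
4. -> 10010011
5. -> 01111101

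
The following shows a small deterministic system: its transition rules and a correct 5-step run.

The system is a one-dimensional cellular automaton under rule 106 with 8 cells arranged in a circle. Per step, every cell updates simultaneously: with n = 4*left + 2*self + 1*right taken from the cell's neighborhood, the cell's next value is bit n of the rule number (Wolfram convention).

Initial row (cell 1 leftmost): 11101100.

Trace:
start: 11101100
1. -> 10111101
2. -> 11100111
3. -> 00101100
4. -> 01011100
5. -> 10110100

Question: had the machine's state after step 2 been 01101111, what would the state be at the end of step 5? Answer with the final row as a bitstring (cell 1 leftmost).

00010111

state after step 2 := 01101111
3. -> 11111001
4. -> 00001011
5. -> 00010111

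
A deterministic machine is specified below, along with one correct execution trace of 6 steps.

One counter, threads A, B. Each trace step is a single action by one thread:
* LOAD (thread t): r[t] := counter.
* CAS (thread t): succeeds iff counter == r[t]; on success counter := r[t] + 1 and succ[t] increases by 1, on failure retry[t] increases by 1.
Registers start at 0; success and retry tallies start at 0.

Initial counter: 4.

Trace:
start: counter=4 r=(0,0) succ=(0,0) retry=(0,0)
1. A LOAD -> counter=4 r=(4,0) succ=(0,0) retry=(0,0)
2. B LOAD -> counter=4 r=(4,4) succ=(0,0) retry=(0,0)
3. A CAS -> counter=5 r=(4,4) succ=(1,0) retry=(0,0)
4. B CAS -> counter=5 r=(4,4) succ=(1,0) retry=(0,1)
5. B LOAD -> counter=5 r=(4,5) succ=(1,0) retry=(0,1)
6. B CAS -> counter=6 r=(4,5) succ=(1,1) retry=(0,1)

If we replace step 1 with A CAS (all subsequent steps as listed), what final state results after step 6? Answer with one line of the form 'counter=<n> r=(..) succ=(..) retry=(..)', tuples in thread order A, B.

(re-executing from step 1 with the substitution; state before step 1: counter=4 r=(0,0) succ=(0,0) retry=(0,0))
1. A CAS -> counter=4 r=(0,0) succ=(0,0) retry=(1,0)
2. B LOAD -> counter=4 r=(0,4) succ=(0,0) retry=(1,0)
3. A CAS -> counter=4 r=(0,4) succ=(0,0) retry=(2,0)
4. B CAS -> counter=5 r=(0,4) succ=(0,1) retry=(2,0)
5. B LOAD -> counter=5 r=(0,5) succ=(0,1) retry=(2,0)
6. B CAS -> counter=6 r=(0,5) succ=(0,2) retry=(2,0)

counter=6 r=(0,5) succ=(0,2) retry=(2,0)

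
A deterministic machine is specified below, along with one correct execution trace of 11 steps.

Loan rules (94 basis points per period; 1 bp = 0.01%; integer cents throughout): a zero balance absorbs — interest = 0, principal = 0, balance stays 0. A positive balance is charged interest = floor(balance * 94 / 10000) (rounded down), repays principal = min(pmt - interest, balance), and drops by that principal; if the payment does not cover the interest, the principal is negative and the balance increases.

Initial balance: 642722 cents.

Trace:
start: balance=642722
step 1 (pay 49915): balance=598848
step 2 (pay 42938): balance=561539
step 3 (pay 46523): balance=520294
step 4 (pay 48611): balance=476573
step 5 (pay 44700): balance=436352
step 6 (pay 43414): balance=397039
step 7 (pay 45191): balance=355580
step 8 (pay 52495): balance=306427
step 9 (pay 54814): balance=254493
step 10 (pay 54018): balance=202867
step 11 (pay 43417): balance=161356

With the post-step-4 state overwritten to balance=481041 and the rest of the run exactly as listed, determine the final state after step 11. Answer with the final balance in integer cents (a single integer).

166127

state after step 4 := balance=481041
step 5 (pay 44700): balance=440862
step 6 (pay 43414): balance=401592
step 7 (pay 45191): balance=360175
step 8 (pay 52495): balance=311065
step 9 (pay 54814): balance=259175
step 10 (pay 54018): balance=207593
step 11 (pay 43417): balance=166127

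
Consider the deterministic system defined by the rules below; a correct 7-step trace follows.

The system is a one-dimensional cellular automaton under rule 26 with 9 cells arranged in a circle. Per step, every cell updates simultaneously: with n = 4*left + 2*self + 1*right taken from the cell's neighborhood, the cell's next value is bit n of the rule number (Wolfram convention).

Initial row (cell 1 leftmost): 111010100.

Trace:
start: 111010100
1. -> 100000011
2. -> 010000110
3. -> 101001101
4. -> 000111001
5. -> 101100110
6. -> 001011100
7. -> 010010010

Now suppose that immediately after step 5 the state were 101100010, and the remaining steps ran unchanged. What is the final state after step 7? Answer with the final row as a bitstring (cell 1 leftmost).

state after step 5 := 101100010
6. -> 001010100
7. -> 010000010

010000010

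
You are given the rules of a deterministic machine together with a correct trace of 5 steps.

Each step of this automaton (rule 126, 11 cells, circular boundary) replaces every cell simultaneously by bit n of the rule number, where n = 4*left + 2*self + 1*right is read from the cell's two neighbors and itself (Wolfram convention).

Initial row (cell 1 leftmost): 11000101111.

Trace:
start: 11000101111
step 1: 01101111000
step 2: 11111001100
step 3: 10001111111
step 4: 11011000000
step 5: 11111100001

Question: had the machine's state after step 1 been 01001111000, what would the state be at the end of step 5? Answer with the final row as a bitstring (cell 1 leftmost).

state after step 1 := 01001111000
step 2: 11111001100
step 3: 10001111111
step 4: 11011000000
step 5: 11111100001

11111100001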